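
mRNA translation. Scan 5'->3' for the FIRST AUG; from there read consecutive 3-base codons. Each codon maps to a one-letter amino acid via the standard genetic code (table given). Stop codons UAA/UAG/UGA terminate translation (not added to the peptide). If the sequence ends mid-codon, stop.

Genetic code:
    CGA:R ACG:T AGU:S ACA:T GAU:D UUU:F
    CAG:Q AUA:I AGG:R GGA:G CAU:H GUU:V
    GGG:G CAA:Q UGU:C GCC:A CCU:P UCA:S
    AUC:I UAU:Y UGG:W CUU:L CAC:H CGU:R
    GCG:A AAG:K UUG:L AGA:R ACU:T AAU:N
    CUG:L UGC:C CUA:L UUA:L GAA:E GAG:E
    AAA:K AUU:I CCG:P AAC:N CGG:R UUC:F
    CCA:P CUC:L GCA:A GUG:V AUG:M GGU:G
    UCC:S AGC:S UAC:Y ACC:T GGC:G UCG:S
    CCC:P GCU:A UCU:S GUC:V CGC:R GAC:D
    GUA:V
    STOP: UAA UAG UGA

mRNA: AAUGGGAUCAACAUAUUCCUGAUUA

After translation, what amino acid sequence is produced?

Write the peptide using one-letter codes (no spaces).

start AUG at pos 1
pos 1: AUG -> M; peptide=M
pos 4: GGA -> G; peptide=MG
pos 7: UCA -> S; peptide=MGS
pos 10: ACA -> T; peptide=MGST
pos 13: UAU -> Y; peptide=MGSTY
pos 16: UCC -> S; peptide=MGSTYS
pos 19: UGA -> STOP

Answer: MGSTYS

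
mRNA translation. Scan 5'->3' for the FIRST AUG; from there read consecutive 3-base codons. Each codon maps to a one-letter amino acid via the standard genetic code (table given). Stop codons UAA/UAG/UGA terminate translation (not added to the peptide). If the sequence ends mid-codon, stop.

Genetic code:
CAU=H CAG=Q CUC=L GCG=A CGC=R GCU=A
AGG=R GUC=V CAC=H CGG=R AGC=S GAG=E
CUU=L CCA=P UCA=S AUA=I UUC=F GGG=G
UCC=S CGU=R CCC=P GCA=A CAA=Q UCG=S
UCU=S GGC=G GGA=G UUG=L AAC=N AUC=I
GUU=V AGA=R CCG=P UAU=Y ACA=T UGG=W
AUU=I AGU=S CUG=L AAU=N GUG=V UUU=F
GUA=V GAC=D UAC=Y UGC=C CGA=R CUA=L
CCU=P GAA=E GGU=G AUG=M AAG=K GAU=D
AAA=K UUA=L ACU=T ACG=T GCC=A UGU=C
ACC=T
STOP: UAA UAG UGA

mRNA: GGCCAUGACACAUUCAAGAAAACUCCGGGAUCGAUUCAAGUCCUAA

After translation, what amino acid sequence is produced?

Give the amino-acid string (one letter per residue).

Answer: MTHSRKLRDRFKS

Derivation:
start AUG at pos 4
pos 4: AUG -> M; peptide=M
pos 7: ACA -> T; peptide=MT
pos 10: CAU -> H; peptide=MTH
pos 13: UCA -> S; peptide=MTHS
pos 16: AGA -> R; peptide=MTHSR
pos 19: AAA -> K; peptide=MTHSRK
pos 22: CUC -> L; peptide=MTHSRKL
pos 25: CGG -> R; peptide=MTHSRKLR
pos 28: GAU -> D; peptide=MTHSRKLRD
pos 31: CGA -> R; peptide=MTHSRKLRDR
pos 34: UUC -> F; peptide=MTHSRKLRDRF
pos 37: AAG -> K; peptide=MTHSRKLRDRFK
pos 40: UCC -> S; peptide=MTHSRKLRDRFKS
pos 43: UAA -> STOP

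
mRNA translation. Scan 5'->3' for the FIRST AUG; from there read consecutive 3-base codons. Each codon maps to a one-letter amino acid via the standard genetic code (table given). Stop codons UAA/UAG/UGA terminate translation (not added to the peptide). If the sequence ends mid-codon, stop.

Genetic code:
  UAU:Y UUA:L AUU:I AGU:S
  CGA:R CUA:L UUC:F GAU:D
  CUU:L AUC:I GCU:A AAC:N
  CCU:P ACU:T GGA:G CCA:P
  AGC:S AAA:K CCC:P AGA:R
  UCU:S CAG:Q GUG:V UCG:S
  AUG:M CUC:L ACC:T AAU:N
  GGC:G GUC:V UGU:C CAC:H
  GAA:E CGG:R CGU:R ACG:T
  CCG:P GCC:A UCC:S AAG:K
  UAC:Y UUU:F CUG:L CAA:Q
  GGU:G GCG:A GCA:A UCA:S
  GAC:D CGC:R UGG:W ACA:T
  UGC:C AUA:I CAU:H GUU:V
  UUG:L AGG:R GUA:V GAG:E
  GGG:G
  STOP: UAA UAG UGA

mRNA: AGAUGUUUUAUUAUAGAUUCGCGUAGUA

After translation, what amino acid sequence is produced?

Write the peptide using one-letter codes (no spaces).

Answer: MFYYRFA

Derivation:
start AUG at pos 2
pos 2: AUG -> M; peptide=M
pos 5: UUU -> F; peptide=MF
pos 8: UAU -> Y; peptide=MFY
pos 11: UAU -> Y; peptide=MFYY
pos 14: AGA -> R; peptide=MFYYR
pos 17: UUC -> F; peptide=MFYYRF
pos 20: GCG -> A; peptide=MFYYRFA
pos 23: UAG -> STOP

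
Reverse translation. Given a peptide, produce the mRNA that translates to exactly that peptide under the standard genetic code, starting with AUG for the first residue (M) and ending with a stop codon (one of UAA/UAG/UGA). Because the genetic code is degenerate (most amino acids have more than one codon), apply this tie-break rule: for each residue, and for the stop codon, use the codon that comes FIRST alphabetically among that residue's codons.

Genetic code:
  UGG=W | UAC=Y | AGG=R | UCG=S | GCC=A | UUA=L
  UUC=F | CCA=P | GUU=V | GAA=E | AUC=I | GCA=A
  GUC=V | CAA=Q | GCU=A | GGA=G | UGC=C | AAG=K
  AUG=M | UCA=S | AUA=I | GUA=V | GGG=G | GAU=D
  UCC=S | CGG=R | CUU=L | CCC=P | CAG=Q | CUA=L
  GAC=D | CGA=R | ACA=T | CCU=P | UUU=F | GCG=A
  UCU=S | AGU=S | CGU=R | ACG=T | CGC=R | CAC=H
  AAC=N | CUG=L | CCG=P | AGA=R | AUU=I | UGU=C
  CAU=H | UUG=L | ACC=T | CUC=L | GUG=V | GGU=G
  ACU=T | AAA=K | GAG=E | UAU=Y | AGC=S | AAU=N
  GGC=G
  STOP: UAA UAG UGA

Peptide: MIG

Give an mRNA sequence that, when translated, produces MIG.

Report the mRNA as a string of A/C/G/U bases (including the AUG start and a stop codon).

residue 1: M -> AUG (start codon)
residue 2: I codons sorted = AUA,AUC,AUU -> pick first = AUA
residue 3: G codons sorted = GGA,GGC,GGG,GGU -> pick first = GGA
terminator: stop codons sorted = UAA,UAG,UGA -> pick first = UAA

Answer: mRNA: AUGAUAGGAUAA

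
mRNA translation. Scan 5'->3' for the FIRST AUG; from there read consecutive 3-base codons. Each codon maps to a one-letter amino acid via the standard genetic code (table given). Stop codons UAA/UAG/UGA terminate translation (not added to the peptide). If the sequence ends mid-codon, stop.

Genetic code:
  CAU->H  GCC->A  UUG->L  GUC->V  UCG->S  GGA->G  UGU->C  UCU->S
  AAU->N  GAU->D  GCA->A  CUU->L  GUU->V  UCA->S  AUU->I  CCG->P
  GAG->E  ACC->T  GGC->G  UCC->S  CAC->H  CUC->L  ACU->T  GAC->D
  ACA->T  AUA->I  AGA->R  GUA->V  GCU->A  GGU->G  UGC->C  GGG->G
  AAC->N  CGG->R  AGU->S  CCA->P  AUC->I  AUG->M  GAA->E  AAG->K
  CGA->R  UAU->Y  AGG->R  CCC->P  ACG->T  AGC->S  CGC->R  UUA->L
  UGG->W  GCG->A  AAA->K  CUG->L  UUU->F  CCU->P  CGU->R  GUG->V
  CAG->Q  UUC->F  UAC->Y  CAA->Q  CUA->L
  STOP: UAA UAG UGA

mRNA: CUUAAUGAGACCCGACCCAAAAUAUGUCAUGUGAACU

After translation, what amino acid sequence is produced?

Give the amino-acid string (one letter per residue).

start AUG at pos 4
pos 4: AUG -> M; peptide=M
pos 7: AGA -> R; peptide=MR
pos 10: CCC -> P; peptide=MRP
pos 13: GAC -> D; peptide=MRPD
pos 16: CCA -> P; peptide=MRPDP
pos 19: AAA -> K; peptide=MRPDPK
pos 22: UAU -> Y; peptide=MRPDPKY
pos 25: GUC -> V; peptide=MRPDPKYV
pos 28: AUG -> M; peptide=MRPDPKYVM
pos 31: UGA -> STOP

Answer: MRPDPKYVM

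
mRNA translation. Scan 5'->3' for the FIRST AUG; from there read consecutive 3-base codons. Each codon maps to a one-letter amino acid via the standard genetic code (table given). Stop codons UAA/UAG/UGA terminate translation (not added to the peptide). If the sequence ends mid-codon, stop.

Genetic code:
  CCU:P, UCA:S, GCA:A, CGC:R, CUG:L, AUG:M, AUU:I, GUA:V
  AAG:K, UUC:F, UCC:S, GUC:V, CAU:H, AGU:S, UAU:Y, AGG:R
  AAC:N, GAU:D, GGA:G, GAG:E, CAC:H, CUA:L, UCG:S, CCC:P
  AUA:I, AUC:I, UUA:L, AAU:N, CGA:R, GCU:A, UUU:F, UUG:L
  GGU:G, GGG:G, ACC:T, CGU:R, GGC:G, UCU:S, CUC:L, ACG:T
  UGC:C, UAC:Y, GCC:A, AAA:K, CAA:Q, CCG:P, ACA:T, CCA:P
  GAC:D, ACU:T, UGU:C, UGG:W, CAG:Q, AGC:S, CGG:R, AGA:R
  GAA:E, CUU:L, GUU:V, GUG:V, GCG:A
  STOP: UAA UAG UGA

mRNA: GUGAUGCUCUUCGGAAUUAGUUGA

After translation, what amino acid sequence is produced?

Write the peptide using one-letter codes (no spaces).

Answer: MLFGIS

Derivation:
start AUG at pos 3
pos 3: AUG -> M; peptide=M
pos 6: CUC -> L; peptide=ML
pos 9: UUC -> F; peptide=MLF
pos 12: GGA -> G; peptide=MLFG
pos 15: AUU -> I; peptide=MLFGI
pos 18: AGU -> S; peptide=MLFGIS
pos 21: UGA -> STOP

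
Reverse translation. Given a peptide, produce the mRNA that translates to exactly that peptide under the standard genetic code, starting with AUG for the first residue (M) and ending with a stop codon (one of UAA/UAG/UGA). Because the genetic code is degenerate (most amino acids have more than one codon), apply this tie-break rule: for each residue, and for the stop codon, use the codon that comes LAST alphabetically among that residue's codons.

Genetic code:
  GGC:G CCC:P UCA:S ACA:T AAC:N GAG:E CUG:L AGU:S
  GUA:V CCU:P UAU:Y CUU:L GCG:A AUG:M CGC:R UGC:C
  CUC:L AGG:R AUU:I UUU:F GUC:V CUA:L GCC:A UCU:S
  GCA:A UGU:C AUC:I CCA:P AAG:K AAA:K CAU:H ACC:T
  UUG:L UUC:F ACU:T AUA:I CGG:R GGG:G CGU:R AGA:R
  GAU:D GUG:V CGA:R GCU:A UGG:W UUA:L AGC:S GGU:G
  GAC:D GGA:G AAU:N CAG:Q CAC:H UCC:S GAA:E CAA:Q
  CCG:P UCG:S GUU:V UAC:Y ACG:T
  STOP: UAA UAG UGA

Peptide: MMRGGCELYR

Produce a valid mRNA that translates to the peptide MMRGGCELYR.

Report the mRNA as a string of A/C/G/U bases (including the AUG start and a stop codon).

Answer: mRNA: AUGAUGCGUGGUGGUUGUGAGUUGUAUCGUUGA

Derivation:
residue 1: M -> AUG (start codon)
residue 2: M -> AUG (only codon)
residue 3: R codons sorted = AGA,AGG,CGA,CGC,CGG,CGU -> pick last = CGU
residue 4: G codons sorted = GGA,GGC,GGG,GGU -> pick last = GGU
residue 5: G codons sorted = GGA,GGC,GGG,GGU -> pick last = GGU
residue 6: C codons sorted = UGC,UGU -> pick last = UGU
residue 7: E codons sorted = GAA,GAG -> pick last = GAG
residue 8: L codons sorted = CUA,CUC,CUG,CUU,UUA,UUG -> pick last = UUG
residue 9: Y codons sorted = UAC,UAU -> pick last = UAU
residue 10: R codons sorted = AGA,AGG,CGA,CGC,CGG,CGU -> pick last = CGU
terminator: stop codons sorted = UAA,UAG,UGA -> pick last = UGA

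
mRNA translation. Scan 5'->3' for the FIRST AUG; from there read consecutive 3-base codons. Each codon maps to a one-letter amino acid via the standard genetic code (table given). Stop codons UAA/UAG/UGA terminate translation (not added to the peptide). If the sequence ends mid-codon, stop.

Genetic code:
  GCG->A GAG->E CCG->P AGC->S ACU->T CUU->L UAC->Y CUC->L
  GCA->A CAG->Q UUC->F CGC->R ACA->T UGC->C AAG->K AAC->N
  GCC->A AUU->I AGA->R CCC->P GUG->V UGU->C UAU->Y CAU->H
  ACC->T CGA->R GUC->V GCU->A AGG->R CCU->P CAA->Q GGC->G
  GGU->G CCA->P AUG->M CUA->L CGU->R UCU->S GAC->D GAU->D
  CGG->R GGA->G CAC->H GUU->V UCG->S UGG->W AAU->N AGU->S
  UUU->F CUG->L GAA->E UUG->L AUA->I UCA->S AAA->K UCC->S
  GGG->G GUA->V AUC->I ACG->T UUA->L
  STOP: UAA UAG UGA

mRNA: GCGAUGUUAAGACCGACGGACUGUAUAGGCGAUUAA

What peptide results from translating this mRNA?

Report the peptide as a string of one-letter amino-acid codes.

Answer: MLRPTDCIGD

Derivation:
start AUG at pos 3
pos 3: AUG -> M; peptide=M
pos 6: UUA -> L; peptide=ML
pos 9: AGA -> R; peptide=MLR
pos 12: CCG -> P; peptide=MLRP
pos 15: ACG -> T; peptide=MLRPT
pos 18: GAC -> D; peptide=MLRPTD
pos 21: UGU -> C; peptide=MLRPTDC
pos 24: AUA -> I; peptide=MLRPTDCI
pos 27: GGC -> G; peptide=MLRPTDCIG
pos 30: GAU -> D; peptide=MLRPTDCIGD
pos 33: UAA -> STOP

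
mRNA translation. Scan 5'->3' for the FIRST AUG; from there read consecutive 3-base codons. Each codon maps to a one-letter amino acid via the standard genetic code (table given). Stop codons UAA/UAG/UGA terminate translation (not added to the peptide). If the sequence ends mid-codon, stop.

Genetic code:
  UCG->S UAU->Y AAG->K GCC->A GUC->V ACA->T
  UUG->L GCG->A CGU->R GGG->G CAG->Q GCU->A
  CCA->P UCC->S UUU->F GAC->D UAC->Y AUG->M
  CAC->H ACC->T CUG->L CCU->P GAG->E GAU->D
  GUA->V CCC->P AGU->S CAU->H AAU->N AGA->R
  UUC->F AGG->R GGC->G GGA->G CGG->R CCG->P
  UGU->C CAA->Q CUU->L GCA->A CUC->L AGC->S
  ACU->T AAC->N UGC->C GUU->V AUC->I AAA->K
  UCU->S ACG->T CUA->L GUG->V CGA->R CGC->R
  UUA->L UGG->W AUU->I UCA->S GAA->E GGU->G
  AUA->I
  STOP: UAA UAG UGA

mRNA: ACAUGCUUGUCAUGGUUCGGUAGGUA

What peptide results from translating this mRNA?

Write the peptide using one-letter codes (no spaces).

start AUG at pos 2
pos 2: AUG -> M; peptide=M
pos 5: CUU -> L; peptide=ML
pos 8: GUC -> V; peptide=MLV
pos 11: AUG -> M; peptide=MLVM
pos 14: GUU -> V; peptide=MLVMV
pos 17: CGG -> R; peptide=MLVMVR
pos 20: UAG -> STOP

Answer: MLVMVR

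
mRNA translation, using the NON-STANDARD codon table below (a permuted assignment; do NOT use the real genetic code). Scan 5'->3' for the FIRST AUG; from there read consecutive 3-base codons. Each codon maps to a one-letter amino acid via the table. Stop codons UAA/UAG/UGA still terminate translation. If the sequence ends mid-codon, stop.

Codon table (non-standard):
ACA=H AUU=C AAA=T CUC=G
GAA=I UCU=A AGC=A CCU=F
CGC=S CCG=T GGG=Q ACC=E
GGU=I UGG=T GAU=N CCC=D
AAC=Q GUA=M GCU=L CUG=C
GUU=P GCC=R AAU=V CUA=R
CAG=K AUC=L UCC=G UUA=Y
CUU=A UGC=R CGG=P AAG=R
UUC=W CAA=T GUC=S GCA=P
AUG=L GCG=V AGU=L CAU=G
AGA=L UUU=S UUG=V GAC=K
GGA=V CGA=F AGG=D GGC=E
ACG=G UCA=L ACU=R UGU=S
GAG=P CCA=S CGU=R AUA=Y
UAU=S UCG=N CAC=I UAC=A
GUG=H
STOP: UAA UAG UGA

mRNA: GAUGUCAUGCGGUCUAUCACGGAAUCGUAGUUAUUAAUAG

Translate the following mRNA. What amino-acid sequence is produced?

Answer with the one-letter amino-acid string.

start AUG at pos 1
pos 1: AUG -> L; peptide=L
pos 4: UCA -> L; peptide=LL
pos 7: UGC -> R; peptide=LLR
pos 10: GGU -> I; peptide=LLRI
pos 13: CUA -> R; peptide=LLRIR
pos 16: UCA -> L; peptide=LLRIRL
pos 19: CGG -> P; peptide=LLRIRLP
pos 22: AAU -> V; peptide=LLRIRLPV
pos 25: CGU -> R; peptide=LLRIRLPVR
pos 28: AGU -> L; peptide=LLRIRLPVRL
pos 31: UAU -> S; peptide=LLRIRLPVRLS
pos 34: UAA -> STOP

Answer: LLRIRLPVRLS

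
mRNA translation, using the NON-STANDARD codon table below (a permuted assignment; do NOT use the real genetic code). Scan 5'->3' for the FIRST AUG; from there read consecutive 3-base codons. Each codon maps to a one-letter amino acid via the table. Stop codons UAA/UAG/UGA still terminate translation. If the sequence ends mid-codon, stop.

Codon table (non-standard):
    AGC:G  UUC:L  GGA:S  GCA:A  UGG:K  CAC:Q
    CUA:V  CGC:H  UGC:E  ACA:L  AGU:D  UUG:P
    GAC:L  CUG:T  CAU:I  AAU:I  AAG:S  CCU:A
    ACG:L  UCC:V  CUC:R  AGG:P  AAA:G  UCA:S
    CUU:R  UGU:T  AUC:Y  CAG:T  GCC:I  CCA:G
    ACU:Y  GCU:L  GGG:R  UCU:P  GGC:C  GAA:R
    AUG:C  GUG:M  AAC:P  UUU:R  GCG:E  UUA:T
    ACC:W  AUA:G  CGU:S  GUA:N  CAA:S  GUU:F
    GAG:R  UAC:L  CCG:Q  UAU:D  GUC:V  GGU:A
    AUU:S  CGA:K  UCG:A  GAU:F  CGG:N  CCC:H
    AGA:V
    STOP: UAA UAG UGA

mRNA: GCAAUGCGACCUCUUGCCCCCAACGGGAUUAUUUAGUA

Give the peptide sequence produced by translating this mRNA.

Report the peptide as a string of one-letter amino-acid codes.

Answer: CKARIHPRSS

Derivation:
start AUG at pos 3
pos 3: AUG -> C; peptide=C
pos 6: CGA -> K; peptide=CK
pos 9: CCU -> A; peptide=CKA
pos 12: CUU -> R; peptide=CKAR
pos 15: GCC -> I; peptide=CKARI
pos 18: CCC -> H; peptide=CKARIH
pos 21: AAC -> P; peptide=CKARIHP
pos 24: GGG -> R; peptide=CKARIHPR
pos 27: AUU -> S; peptide=CKARIHPRS
pos 30: AUU -> S; peptide=CKARIHPRSS
pos 33: UAG -> STOP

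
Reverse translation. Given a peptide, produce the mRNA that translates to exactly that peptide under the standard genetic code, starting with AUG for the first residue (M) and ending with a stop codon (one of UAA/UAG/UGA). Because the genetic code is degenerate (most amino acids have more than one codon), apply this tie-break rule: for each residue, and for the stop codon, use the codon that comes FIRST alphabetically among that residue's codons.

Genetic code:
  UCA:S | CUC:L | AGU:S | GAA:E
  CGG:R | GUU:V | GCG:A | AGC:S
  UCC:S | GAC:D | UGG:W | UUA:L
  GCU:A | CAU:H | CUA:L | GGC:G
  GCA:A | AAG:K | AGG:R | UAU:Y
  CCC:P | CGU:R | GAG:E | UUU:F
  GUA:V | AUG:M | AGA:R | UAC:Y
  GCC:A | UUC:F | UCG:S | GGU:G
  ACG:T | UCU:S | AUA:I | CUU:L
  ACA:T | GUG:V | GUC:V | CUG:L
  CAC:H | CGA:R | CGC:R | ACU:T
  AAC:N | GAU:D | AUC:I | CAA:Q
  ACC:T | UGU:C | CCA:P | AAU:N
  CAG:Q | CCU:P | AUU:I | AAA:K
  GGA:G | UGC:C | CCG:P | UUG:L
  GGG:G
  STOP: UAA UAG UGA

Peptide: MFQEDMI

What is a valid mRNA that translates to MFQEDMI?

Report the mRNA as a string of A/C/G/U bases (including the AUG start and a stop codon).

Answer: mRNA: AUGUUCCAAGAAGACAUGAUAUAA

Derivation:
residue 1: M -> AUG (start codon)
residue 2: F codons sorted = UUC,UUU -> pick first = UUC
residue 3: Q codons sorted = CAA,CAG -> pick first = CAA
residue 4: E codons sorted = GAA,GAG -> pick first = GAA
residue 5: D codons sorted = GAC,GAU -> pick first = GAC
residue 6: M -> AUG (only codon)
residue 7: I codons sorted = AUA,AUC,AUU -> pick first = AUA
terminator: stop codons sorted = UAA,UAG,UGA -> pick first = UAA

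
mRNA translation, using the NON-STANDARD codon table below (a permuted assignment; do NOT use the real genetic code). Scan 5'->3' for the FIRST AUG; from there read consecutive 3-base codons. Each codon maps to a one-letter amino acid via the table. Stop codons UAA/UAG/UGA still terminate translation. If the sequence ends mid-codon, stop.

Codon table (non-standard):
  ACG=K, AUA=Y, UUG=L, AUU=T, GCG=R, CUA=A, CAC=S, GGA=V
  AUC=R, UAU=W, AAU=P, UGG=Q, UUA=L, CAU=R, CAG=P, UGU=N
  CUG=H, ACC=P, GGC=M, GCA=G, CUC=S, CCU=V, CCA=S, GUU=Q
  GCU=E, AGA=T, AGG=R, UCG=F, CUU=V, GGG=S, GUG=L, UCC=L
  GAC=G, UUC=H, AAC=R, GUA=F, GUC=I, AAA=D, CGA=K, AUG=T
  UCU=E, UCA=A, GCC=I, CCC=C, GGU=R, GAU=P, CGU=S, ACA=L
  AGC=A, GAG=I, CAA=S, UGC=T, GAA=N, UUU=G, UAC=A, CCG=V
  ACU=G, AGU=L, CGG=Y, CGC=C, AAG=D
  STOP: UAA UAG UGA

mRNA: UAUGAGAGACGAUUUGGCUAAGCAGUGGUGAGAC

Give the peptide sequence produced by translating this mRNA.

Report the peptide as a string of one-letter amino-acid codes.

Answer: TTGPLEDPQ

Derivation:
start AUG at pos 1
pos 1: AUG -> T; peptide=T
pos 4: AGA -> T; peptide=TT
pos 7: GAC -> G; peptide=TTG
pos 10: GAU -> P; peptide=TTGP
pos 13: UUG -> L; peptide=TTGPL
pos 16: GCU -> E; peptide=TTGPLE
pos 19: AAG -> D; peptide=TTGPLED
pos 22: CAG -> P; peptide=TTGPLEDP
pos 25: UGG -> Q; peptide=TTGPLEDPQ
pos 28: UGA -> STOP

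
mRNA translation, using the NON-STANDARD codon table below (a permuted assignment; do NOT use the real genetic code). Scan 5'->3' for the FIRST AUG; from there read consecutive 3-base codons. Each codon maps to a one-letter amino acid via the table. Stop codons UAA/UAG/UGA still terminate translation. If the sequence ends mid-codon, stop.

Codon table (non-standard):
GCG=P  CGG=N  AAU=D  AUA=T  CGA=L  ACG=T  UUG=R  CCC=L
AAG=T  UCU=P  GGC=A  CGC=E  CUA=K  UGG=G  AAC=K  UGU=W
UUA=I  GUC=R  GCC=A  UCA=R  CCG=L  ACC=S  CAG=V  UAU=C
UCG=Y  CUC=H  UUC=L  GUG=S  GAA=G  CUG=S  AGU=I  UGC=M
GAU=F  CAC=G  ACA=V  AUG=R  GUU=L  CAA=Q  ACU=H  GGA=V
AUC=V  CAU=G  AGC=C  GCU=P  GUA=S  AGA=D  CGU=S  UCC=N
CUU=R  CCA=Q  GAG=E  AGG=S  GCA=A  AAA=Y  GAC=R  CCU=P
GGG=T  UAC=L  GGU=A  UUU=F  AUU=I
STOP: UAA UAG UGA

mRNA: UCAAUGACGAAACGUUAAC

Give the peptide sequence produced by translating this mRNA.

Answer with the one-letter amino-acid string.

start AUG at pos 3
pos 3: AUG -> R; peptide=R
pos 6: ACG -> T; peptide=RT
pos 9: AAA -> Y; peptide=RTY
pos 12: CGU -> S; peptide=RTYS
pos 15: UAA -> STOP

Answer: RTYS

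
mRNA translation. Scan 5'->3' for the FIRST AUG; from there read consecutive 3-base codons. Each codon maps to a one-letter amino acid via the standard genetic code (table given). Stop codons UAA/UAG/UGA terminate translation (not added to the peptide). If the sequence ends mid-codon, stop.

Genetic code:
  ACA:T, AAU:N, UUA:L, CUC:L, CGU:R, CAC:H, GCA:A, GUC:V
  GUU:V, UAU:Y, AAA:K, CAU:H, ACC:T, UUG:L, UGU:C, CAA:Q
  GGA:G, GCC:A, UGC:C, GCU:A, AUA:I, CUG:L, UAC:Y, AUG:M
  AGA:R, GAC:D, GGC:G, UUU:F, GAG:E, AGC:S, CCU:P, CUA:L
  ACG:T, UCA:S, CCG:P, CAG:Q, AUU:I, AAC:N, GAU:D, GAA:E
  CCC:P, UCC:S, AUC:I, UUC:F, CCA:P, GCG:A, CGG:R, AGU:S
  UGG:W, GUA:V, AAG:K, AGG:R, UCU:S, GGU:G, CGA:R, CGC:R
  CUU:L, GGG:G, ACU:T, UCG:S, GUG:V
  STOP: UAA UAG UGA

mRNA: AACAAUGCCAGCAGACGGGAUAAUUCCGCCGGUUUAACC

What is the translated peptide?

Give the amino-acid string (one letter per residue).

Answer: MPADGIIPPV

Derivation:
start AUG at pos 4
pos 4: AUG -> M; peptide=M
pos 7: CCA -> P; peptide=MP
pos 10: GCA -> A; peptide=MPA
pos 13: GAC -> D; peptide=MPAD
pos 16: GGG -> G; peptide=MPADG
pos 19: AUA -> I; peptide=MPADGI
pos 22: AUU -> I; peptide=MPADGII
pos 25: CCG -> P; peptide=MPADGIIP
pos 28: CCG -> P; peptide=MPADGIIPP
pos 31: GUU -> V; peptide=MPADGIIPPV
pos 34: UAA -> STOP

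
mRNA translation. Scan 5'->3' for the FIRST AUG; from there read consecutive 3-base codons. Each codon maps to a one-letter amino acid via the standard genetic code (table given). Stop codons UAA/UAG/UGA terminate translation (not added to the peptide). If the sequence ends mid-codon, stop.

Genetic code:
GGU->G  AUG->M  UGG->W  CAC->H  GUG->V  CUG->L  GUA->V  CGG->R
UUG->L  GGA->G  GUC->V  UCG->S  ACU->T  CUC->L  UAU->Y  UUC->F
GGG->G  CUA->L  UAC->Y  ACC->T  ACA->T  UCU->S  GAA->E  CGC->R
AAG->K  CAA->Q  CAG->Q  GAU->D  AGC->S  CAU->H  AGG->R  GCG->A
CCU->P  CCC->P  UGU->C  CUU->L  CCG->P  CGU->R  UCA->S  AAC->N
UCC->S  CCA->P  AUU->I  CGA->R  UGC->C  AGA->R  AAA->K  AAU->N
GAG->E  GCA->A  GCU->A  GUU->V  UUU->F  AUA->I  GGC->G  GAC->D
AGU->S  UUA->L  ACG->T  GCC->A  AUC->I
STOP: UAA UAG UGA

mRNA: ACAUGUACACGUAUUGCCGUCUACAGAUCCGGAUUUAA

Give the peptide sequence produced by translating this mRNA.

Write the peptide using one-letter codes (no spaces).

start AUG at pos 2
pos 2: AUG -> M; peptide=M
pos 5: UAC -> Y; peptide=MY
pos 8: ACG -> T; peptide=MYT
pos 11: UAU -> Y; peptide=MYTY
pos 14: UGC -> C; peptide=MYTYC
pos 17: CGU -> R; peptide=MYTYCR
pos 20: CUA -> L; peptide=MYTYCRL
pos 23: CAG -> Q; peptide=MYTYCRLQ
pos 26: AUC -> I; peptide=MYTYCRLQI
pos 29: CGG -> R; peptide=MYTYCRLQIR
pos 32: AUU -> I; peptide=MYTYCRLQIRI
pos 35: UAA -> STOP

Answer: MYTYCRLQIRI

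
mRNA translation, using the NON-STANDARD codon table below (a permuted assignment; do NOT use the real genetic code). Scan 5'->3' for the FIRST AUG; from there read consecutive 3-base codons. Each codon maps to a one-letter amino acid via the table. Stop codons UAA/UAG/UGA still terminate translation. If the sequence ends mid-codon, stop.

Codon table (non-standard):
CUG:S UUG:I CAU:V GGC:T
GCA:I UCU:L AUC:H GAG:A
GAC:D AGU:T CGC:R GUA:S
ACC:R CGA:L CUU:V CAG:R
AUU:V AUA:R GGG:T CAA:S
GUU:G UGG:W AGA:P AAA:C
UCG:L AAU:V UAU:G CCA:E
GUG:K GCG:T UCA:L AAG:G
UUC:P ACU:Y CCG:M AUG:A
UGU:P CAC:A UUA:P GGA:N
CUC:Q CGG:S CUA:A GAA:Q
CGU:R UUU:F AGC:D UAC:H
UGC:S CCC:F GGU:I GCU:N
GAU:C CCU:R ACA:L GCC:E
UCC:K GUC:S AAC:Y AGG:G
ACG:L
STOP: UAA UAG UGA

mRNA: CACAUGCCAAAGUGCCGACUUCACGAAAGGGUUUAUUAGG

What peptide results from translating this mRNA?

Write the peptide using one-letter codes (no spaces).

Answer: AEGSLVAQGGG

Derivation:
start AUG at pos 3
pos 3: AUG -> A; peptide=A
pos 6: CCA -> E; peptide=AE
pos 9: AAG -> G; peptide=AEG
pos 12: UGC -> S; peptide=AEGS
pos 15: CGA -> L; peptide=AEGSL
pos 18: CUU -> V; peptide=AEGSLV
pos 21: CAC -> A; peptide=AEGSLVA
pos 24: GAA -> Q; peptide=AEGSLVAQ
pos 27: AGG -> G; peptide=AEGSLVAQG
pos 30: GUU -> G; peptide=AEGSLVAQGG
pos 33: UAU -> G; peptide=AEGSLVAQGGG
pos 36: UAG -> STOP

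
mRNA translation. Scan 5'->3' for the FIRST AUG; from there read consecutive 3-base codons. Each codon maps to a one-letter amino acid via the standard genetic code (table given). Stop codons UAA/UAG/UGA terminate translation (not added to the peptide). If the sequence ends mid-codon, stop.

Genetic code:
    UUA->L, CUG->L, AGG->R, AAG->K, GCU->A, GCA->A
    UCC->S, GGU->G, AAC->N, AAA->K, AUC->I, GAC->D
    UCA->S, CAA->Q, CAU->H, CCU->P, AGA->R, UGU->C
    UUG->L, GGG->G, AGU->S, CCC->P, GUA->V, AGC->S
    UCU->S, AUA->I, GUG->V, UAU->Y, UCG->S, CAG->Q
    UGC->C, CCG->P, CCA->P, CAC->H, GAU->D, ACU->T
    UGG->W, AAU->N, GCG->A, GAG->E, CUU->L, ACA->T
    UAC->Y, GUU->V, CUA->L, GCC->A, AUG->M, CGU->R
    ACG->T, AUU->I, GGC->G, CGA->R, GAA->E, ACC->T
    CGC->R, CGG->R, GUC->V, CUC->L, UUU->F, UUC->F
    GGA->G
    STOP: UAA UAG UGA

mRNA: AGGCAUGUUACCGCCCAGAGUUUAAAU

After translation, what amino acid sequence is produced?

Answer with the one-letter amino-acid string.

Answer: MLPPRV

Derivation:
start AUG at pos 4
pos 4: AUG -> M; peptide=M
pos 7: UUA -> L; peptide=ML
pos 10: CCG -> P; peptide=MLP
pos 13: CCC -> P; peptide=MLPP
pos 16: AGA -> R; peptide=MLPPR
pos 19: GUU -> V; peptide=MLPPRV
pos 22: UAA -> STOP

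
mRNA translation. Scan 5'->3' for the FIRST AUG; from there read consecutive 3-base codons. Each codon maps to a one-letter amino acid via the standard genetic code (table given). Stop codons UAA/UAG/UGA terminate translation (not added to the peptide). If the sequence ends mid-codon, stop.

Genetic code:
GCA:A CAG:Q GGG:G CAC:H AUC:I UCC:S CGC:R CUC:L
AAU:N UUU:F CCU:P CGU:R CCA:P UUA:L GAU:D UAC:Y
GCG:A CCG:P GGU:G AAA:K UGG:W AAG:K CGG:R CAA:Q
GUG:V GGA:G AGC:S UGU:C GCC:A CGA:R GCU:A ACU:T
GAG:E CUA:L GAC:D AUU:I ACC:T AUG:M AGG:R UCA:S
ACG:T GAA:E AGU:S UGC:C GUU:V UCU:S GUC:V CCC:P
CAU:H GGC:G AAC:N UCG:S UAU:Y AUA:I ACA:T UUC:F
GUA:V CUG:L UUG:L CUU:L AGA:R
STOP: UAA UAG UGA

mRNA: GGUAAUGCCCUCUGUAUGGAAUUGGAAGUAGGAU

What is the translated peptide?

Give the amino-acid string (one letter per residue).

Answer: MPSVWNWK

Derivation:
start AUG at pos 4
pos 4: AUG -> M; peptide=M
pos 7: CCC -> P; peptide=MP
pos 10: UCU -> S; peptide=MPS
pos 13: GUA -> V; peptide=MPSV
pos 16: UGG -> W; peptide=MPSVW
pos 19: AAU -> N; peptide=MPSVWN
pos 22: UGG -> W; peptide=MPSVWNW
pos 25: AAG -> K; peptide=MPSVWNWK
pos 28: UAG -> STOP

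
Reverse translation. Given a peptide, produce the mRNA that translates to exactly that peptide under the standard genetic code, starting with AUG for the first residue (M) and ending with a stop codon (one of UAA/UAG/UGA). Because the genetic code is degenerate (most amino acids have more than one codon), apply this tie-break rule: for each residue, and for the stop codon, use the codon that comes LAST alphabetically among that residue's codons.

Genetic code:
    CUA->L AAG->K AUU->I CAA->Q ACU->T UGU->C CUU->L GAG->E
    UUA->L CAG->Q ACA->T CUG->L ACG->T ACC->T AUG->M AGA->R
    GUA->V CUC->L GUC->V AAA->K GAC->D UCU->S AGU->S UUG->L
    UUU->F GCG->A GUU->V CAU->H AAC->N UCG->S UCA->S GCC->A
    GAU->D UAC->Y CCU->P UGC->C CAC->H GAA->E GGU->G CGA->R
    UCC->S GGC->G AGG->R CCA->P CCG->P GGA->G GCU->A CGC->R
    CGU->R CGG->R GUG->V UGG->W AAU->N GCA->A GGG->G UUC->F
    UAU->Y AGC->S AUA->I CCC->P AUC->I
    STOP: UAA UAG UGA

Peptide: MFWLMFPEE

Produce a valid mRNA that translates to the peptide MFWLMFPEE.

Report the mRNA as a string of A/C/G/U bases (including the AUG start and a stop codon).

residue 1: M -> AUG (start codon)
residue 2: F codons sorted = UUC,UUU -> pick last = UUU
residue 3: W -> UGG (only codon)
residue 4: L codons sorted = CUA,CUC,CUG,CUU,UUA,UUG -> pick last = UUG
residue 5: M -> AUG (only codon)
residue 6: F codons sorted = UUC,UUU -> pick last = UUU
residue 7: P codons sorted = CCA,CCC,CCG,CCU -> pick last = CCU
residue 8: E codons sorted = GAA,GAG -> pick last = GAG
residue 9: E codons sorted = GAA,GAG -> pick last = GAG
terminator: stop codons sorted = UAA,UAG,UGA -> pick last = UGA

Answer: mRNA: AUGUUUUGGUUGAUGUUUCCUGAGGAGUGA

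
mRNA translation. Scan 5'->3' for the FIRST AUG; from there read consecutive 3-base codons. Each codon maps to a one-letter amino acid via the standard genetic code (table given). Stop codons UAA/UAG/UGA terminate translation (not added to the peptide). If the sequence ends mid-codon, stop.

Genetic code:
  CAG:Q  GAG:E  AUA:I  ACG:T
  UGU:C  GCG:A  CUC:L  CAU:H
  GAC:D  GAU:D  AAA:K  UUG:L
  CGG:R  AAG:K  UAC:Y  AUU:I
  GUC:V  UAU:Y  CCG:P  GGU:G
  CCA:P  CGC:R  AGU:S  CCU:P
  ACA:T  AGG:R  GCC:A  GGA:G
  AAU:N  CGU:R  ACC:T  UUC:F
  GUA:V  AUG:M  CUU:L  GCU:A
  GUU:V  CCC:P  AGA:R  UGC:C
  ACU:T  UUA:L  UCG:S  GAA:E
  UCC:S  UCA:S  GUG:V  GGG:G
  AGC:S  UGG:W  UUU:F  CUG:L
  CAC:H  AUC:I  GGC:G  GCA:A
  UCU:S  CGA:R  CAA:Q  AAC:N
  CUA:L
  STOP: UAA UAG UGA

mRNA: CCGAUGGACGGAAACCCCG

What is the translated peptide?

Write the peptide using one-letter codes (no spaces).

start AUG at pos 3
pos 3: AUG -> M; peptide=M
pos 6: GAC -> D; peptide=MD
pos 9: GGA -> G; peptide=MDG
pos 12: AAC -> N; peptide=MDGN
pos 15: CCC -> P; peptide=MDGNP
pos 18: only 1 nt remain (<3), stop (end of mRNA)

Answer: MDGNP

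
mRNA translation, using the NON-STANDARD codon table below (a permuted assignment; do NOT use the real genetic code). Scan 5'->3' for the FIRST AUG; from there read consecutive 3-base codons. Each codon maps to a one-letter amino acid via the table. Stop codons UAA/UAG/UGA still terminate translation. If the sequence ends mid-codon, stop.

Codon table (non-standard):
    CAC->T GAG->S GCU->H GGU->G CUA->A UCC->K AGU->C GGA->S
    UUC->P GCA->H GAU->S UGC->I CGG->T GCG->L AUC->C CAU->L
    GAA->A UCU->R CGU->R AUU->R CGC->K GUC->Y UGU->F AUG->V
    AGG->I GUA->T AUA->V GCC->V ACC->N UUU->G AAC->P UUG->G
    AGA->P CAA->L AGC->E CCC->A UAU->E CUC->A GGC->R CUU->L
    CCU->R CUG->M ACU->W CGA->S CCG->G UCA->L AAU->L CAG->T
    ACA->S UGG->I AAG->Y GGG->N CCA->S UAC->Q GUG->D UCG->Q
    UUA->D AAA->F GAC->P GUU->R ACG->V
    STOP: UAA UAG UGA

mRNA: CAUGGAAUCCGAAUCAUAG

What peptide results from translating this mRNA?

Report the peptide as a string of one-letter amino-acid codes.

start AUG at pos 1
pos 1: AUG -> V; peptide=V
pos 4: GAA -> A; peptide=VA
pos 7: UCC -> K; peptide=VAK
pos 10: GAA -> A; peptide=VAKA
pos 13: UCA -> L; peptide=VAKAL
pos 16: UAG -> STOP

Answer: VAKAL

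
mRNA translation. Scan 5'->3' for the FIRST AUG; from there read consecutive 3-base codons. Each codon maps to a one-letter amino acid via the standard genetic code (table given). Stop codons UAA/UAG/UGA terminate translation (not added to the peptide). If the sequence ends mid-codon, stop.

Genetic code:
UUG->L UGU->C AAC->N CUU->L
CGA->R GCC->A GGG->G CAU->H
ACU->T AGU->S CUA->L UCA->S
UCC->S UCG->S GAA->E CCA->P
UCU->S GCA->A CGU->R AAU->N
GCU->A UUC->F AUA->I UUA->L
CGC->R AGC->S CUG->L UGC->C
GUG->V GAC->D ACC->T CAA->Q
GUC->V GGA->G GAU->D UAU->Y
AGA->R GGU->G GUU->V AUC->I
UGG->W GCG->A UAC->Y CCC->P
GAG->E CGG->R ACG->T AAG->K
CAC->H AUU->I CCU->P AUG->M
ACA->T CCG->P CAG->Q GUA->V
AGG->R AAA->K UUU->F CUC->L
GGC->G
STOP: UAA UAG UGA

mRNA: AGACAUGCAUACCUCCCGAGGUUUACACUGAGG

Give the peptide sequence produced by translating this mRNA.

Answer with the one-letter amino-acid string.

Answer: MHTSRGLH

Derivation:
start AUG at pos 4
pos 4: AUG -> M; peptide=M
pos 7: CAU -> H; peptide=MH
pos 10: ACC -> T; peptide=MHT
pos 13: UCC -> S; peptide=MHTS
pos 16: CGA -> R; peptide=MHTSR
pos 19: GGU -> G; peptide=MHTSRG
pos 22: UUA -> L; peptide=MHTSRGL
pos 25: CAC -> H; peptide=MHTSRGLH
pos 28: UGA -> STOP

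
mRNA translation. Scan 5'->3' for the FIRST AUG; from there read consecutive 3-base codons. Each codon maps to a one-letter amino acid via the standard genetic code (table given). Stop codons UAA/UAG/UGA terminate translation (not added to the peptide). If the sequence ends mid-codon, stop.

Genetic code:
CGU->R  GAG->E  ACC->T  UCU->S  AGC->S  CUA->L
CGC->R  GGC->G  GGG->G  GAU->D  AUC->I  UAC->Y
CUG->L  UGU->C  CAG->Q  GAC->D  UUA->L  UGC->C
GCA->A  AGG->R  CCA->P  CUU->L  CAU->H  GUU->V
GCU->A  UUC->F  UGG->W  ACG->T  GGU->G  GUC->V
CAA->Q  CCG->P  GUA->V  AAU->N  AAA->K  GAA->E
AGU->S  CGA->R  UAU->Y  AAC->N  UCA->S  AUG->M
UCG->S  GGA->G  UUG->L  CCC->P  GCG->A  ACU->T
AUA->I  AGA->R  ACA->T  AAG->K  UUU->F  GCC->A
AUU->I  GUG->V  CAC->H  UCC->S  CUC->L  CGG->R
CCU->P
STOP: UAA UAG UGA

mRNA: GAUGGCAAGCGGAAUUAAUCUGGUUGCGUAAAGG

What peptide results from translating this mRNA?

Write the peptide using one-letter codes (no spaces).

Answer: MASGINLVA

Derivation:
start AUG at pos 1
pos 1: AUG -> M; peptide=M
pos 4: GCA -> A; peptide=MA
pos 7: AGC -> S; peptide=MAS
pos 10: GGA -> G; peptide=MASG
pos 13: AUU -> I; peptide=MASGI
pos 16: AAU -> N; peptide=MASGIN
pos 19: CUG -> L; peptide=MASGINL
pos 22: GUU -> V; peptide=MASGINLV
pos 25: GCG -> A; peptide=MASGINLVA
pos 28: UAA -> STOP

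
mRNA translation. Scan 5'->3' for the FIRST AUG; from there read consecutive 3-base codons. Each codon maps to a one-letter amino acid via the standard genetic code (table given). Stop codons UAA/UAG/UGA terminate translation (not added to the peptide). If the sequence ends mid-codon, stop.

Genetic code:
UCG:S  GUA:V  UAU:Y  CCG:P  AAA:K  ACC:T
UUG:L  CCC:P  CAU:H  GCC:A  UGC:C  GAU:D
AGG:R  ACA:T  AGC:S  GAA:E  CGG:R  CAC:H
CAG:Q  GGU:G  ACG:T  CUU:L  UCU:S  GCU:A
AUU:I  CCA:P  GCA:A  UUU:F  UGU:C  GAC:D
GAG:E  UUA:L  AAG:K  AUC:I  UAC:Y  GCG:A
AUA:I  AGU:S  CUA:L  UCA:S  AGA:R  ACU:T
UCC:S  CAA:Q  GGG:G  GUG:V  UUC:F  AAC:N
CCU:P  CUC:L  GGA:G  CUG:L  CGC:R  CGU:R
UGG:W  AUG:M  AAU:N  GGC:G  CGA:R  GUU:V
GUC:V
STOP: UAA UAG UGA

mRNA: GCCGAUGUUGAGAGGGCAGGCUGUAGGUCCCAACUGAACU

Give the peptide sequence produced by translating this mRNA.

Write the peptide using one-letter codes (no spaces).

Answer: MLRGQAVGPN

Derivation:
start AUG at pos 4
pos 4: AUG -> M; peptide=M
pos 7: UUG -> L; peptide=ML
pos 10: AGA -> R; peptide=MLR
pos 13: GGG -> G; peptide=MLRG
pos 16: CAG -> Q; peptide=MLRGQ
pos 19: GCU -> A; peptide=MLRGQA
pos 22: GUA -> V; peptide=MLRGQAV
pos 25: GGU -> G; peptide=MLRGQAVG
pos 28: CCC -> P; peptide=MLRGQAVGP
pos 31: AAC -> N; peptide=MLRGQAVGPN
pos 34: UGA -> STOP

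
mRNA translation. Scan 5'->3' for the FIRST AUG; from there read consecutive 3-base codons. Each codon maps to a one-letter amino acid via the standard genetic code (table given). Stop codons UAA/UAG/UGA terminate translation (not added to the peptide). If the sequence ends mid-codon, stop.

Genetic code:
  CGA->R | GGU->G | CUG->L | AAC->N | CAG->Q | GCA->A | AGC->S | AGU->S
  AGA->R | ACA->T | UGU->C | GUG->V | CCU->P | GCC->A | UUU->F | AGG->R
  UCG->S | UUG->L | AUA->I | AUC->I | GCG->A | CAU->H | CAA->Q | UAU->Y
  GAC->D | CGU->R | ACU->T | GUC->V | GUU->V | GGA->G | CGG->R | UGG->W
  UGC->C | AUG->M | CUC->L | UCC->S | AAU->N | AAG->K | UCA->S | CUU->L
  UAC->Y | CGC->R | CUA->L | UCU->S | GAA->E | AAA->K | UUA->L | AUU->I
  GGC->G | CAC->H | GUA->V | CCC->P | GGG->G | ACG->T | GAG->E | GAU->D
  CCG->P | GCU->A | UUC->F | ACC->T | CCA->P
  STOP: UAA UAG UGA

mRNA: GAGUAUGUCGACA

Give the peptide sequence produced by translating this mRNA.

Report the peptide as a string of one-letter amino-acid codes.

start AUG at pos 4
pos 4: AUG -> M; peptide=M
pos 7: UCG -> S; peptide=MS
pos 10: ACA -> T; peptide=MST
pos 13: only 0 nt remain (<3), stop (end of mRNA)

Answer: MST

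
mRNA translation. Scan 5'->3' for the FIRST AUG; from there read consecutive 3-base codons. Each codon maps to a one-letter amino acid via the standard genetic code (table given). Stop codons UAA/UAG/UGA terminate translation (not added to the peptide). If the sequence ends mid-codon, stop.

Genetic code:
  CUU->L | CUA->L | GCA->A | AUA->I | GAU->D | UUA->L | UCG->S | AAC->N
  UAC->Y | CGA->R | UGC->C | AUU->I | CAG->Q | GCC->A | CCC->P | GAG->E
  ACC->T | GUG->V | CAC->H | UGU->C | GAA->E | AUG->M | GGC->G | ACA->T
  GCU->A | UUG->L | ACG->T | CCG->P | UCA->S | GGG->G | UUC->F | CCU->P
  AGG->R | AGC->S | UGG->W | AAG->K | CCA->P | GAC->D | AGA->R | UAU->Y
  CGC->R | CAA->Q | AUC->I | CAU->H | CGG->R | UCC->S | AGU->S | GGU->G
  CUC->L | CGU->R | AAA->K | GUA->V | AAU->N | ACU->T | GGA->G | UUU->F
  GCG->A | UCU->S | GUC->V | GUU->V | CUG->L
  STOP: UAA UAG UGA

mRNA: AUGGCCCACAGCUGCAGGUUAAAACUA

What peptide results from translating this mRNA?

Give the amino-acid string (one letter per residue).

Answer: MAHSCRLKL

Derivation:
start AUG at pos 0
pos 0: AUG -> M; peptide=M
pos 3: GCC -> A; peptide=MA
pos 6: CAC -> H; peptide=MAH
pos 9: AGC -> S; peptide=MAHS
pos 12: UGC -> C; peptide=MAHSC
pos 15: AGG -> R; peptide=MAHSCR
pos 18: UUA -> L; peptide=MAHSCRL
pos 21: AAA -> K; peptide=MAHSCRLK
pos 24: CUA -> L; peptide=MAHSCRLKL
pos 27: only 0 nt remain (<3), stop (end of mRNA)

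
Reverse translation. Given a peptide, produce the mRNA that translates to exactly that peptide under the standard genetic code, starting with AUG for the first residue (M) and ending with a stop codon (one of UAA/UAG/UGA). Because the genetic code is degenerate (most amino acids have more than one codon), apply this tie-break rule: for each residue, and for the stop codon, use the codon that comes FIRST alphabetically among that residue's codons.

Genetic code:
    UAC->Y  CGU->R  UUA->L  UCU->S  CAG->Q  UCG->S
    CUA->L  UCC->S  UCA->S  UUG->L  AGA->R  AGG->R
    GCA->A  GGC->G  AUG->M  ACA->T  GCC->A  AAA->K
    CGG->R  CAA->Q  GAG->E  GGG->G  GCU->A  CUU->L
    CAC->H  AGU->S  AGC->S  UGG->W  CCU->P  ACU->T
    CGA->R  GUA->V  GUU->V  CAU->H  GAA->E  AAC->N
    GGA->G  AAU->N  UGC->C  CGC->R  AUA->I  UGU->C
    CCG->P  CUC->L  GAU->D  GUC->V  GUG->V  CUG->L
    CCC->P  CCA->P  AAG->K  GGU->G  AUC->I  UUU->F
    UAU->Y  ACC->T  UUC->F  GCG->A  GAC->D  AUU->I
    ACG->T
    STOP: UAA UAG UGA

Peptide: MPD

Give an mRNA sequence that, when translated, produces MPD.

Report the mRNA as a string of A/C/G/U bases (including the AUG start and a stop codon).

Answer: mRNA: AUGCCAGACUAA

Derivation:
residue 1: M -> AUG (start codon)
residue 2: P codons sorted = CCA,CCC,CCG,CCU -> pick first = CCA
residue 3: D codons sorted = GAC,GAU -> pick first = GAC
terminator: stop codons sorted = UAA,UAG,UGA -> pick first = UAA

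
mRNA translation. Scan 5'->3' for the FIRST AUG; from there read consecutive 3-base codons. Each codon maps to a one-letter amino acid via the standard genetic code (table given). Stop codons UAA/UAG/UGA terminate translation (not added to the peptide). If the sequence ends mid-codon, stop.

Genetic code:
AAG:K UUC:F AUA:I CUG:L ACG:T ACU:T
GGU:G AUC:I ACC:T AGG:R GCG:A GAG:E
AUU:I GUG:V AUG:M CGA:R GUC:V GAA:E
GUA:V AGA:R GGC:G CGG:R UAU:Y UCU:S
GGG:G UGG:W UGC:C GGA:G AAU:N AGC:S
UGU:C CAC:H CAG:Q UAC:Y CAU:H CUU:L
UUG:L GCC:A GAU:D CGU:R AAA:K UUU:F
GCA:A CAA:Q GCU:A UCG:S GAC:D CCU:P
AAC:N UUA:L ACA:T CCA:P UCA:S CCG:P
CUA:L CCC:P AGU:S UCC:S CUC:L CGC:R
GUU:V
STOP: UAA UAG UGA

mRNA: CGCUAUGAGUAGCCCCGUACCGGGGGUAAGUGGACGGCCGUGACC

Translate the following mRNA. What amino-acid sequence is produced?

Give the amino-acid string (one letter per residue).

Answer: MSSPVPGVSGRP

Derivation:
start AUG at pos 4
pos 4: AUG -> M; peptide=M
pos 7: AGU -> S; peptide=MS
pos 10: AGC -> S; peptide=MSS
pos 13: CCC -> P; peptide=MSSP
pos 16: GUA -> V; peptide=MSSPV
pos 19: CCG -> P; peptide=MSSPVP
pos 22: GGG -> G; peptide=MSSPVPG
pos 25: GUA -> V; peptide=MSSPVPGV
pos 28: AGU -> S; peptide=MSSPVPGVS
pos 31: GGA -> G; peptide=MSSPVPGVSG
pos 34: CGG -> R; peptide=MSSPVPGVSGR
pos 37: CCG -> P; peptide=MSSPVPGVSGRP
pos 40: UGA -> STOP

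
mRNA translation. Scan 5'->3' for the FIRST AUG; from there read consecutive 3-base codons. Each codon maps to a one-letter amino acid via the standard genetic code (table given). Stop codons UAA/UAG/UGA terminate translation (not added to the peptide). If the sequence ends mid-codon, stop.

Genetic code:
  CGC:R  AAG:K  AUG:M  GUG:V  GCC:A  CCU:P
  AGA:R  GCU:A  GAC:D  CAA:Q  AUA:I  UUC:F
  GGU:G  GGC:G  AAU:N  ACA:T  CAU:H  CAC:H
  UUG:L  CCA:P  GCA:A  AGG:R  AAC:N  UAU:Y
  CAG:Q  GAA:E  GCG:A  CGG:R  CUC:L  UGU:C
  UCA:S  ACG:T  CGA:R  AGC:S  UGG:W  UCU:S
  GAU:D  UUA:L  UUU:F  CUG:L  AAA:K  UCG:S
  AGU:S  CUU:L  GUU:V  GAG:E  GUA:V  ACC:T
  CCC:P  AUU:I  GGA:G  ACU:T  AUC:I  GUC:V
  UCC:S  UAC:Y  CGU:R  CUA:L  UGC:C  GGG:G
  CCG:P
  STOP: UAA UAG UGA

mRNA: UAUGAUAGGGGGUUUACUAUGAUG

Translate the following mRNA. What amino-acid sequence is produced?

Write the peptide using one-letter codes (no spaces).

Answer: MIGGLL

Derivation:
start AUG at pos 1
pos 1: AUG -> M; peptide=M
pos 4: AUA -> I; peptide=MI
pos 7: GGG -> G; peptide=MIG
pos 10: GGU -> G; peptide=MIGG
pos 13: UUA -> L; peptide=MIGGL
pos 16: CUA -> L; peptide=MIGGLL
pos 19: UGA -> STOP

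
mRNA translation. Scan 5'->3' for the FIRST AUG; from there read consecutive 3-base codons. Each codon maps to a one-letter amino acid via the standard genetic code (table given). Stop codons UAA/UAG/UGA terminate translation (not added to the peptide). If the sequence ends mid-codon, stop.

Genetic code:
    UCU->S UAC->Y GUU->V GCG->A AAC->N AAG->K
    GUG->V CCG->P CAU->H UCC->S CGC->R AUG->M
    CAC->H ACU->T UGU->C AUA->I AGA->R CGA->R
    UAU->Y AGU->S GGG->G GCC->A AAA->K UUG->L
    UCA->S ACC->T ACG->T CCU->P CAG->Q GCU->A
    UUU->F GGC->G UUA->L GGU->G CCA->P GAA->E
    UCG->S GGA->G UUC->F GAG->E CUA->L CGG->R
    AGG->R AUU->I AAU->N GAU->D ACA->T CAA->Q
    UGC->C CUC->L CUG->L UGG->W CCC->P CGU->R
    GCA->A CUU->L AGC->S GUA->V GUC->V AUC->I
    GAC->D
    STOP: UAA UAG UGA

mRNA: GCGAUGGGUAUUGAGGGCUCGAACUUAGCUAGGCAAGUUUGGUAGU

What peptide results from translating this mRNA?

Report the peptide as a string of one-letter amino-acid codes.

Answer: MGIEGSNLARQVW

Derivation:
start AUG at pos 3
pos 3: AUG -> M; peptide=M
pos 6: GGU -> G; peptide=MG
pos 9: AUU -> I; peptide=MGI
pos 12: GAG -> E; peptide=MGIE
pos 15: GGC -> G; peptide=MGIEG
pos 18: UCG -> S; peptide=MGIEGS
pos 21: AAC -> N; peptide=MGIEGSN
pos 24: UUA -> L; peptide=MGIEGSNL
pos 27: GCU -> A; peptide=MGIEGSNLA
pos 30: AGG -> R; peptide=MGIEGSNLAR
pos 33: CAA -> Q; peptide=MGIEGSNLARQ
pos 36: GUU -> V; peptide=MGIEGSNLARQV
pos 39: UGG -> W; peptide=MGIEGSNLARQVW
pos 42: UAG -> STOP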